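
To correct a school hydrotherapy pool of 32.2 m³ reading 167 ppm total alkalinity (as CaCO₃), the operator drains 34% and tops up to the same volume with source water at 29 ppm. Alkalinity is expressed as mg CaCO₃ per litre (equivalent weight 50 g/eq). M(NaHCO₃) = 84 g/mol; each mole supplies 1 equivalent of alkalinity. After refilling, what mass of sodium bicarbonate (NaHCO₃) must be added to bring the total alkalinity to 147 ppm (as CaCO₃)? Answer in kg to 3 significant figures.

1.46 kg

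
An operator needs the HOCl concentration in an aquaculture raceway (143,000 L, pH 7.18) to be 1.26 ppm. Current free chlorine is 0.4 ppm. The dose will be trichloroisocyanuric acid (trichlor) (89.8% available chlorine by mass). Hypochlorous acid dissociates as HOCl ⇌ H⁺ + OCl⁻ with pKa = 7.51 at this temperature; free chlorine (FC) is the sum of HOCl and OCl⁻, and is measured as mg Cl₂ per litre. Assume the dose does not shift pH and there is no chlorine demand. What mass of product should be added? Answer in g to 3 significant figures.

231 g

[OCl⁻]/[HOCl] = 10^(pH − pKa) = 10^(7.18 − 7.51) = 0.4677; fraction as HOCl = 1/(1 + 0.4677) = 0.6813.
Free chlorine required for 1.26 ppm HOCl: 1.26 / 0.6813 = 1.849 ppm.
FC to add: 1.849 − 0.4 = 1.449 mg/L as Cl₂.
Cl₂ equivalent: 1.449 mg/L × 143,000 L = 207.3 g.
Product at 89.8% available Cl: 207.3 / 0.898 = 230.8 g.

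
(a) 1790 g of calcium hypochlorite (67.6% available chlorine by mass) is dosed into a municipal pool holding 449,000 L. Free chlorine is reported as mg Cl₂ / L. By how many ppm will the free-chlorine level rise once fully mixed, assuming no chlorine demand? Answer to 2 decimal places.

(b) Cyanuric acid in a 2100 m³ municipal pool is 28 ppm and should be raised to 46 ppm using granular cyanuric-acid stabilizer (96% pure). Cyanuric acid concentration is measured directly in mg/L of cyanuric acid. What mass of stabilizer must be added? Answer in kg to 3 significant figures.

(a) 2.69 ppm; (b) 39.4 kg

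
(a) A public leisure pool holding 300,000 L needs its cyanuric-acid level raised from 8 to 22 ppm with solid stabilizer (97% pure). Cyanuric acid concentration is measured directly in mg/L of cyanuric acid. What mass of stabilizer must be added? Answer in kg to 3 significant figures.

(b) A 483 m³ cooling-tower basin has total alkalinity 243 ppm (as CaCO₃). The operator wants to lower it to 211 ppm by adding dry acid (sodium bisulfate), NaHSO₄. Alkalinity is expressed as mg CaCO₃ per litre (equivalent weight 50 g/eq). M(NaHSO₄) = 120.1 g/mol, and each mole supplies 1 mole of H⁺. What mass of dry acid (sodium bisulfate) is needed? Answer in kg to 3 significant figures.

(a) CYA to add: (22 − 8) = 14 mg/L × 300,000 L = 4200 g cyanuric acid.
(a) At 97% purity: 4200 / 0.97 = 4330 g product.

(b) Volume: 483 m³ = 483,000 L.
(b) Alkalinity to neutralize: (243 − 211) = 32 mg/L as CaCO₃ × 483,000 L = 15,460 g as CaCO₃.
(b) Equivalents of H⁺ required: 15,460 ÷ 50 g/eq = 309.1 eq = 309.1 mol NaHSO₄.
(b) Mass of NaHSO₄: 309.1 × 120.1 = 37,130 g.

(a) 4.33 kg; (b) 37.1 kg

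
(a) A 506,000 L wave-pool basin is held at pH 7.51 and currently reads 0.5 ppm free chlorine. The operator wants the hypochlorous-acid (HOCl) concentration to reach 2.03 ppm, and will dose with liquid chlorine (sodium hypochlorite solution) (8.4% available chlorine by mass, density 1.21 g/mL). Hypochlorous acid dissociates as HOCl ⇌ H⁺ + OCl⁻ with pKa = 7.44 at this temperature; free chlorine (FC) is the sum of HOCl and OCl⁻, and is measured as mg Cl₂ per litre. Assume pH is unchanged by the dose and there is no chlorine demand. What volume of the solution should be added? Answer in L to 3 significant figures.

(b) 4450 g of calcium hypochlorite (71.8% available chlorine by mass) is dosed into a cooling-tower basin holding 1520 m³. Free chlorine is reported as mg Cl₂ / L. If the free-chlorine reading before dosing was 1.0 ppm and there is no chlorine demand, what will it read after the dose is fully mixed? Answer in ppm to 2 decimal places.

(a) [OCl⁻]/[HOCl] = 10^(pH − pKa) = 10^(7.51 − 7.44) = 1.175; fraction as HOCl = 1/(1 + 1.175) = 0.4598.
(a) Free chlorine required for 2.03 ppm HOCl: 2.03 / 0.4598 = 4.415 ppm.
(a) FC to add: 4.415 − 0.5 = 3.915 mg/L as Cl₂.
(a) Cl₂ equivalent: 3.915 mg/L × 506,000 L = 1981 g.
(a) Product at 8.4% available Cl: 1981 / 0.084 = 23,580 g.
(a) Volume: 23,580 g ÷ 1.21 g/mL = 19,490 mL.

(b) Volume: 1520 m³ = 1,520,000 L.
(b) Available chlorine delivered: 4450 g × 0.718 = 3195 g as Cl₂.
(b) Concentration rise: 3195 g / 1,520,000 L = 2.102 mg/L = 2.10 ppm.
(b) Final FC: 1.0 + 2.10 = 3.10 ppm.

(a) 19.5 L; (b) 3.10 ppm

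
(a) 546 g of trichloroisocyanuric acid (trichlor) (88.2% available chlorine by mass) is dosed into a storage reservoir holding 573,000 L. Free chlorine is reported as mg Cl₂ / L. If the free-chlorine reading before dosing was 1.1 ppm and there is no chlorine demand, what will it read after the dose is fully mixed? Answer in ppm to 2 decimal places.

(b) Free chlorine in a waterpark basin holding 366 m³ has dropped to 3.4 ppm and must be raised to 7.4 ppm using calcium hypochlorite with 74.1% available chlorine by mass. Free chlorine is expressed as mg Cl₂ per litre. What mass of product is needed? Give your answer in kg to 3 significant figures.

(a) 1.94 ppm; (b) 1.98 kg

(a) Available chlorine delivered: 546 g × 0.882 = 481.6 g as Cl₂.
(a) Concentration rise: 481.6 g / 573,000 L = 0.8404 mg/L = 0.84 ppm.
(a) Final FC: 1.1 + 0.84 = 1.94 ppm.

(b) Volume: 366 m³ = 366,000 L.
(b) Chlorine deficit: 7.4 − 3.4 = 4 ppm = 4 mg/L as Cl₂.
(b) Cl₂ equivalent needed: 4 mg/L × 366,000 L = 1,464,000 mg = 1464 g.
(b) Product at 74.1% available chlorine: 1464 / 0.741 = 1976 g.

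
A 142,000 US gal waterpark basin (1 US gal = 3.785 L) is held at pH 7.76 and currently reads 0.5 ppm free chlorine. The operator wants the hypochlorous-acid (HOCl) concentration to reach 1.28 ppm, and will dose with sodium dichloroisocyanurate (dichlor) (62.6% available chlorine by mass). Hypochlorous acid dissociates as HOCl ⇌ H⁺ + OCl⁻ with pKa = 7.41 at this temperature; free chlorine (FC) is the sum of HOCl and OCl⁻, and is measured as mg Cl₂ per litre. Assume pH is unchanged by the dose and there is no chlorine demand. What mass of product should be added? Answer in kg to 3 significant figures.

3.13 kg

Volume: 142,000 US gal × 3.785 L/gal = 537,470 L.
[OCl⁻]/[HOCl] = 10^(pH − pKa) = 10^(7.76 − 7.41) = 2.239; fraction as HOCl = 1/(1 + 2.239) = 0.3088.
Free chlorine required for 1.28 ppm HOCl: 1.28 / 0.3088 = 4.146 ppm.
FC to add: 4.146 − 0.5 = 3.646 mg/L as Cl₂.
Cl₂ equivalent: 3.646 mg/L × 537,470 L = 1959 g.
Product at 62.6% available Cl: 1959 / 0.626 = 3130 g.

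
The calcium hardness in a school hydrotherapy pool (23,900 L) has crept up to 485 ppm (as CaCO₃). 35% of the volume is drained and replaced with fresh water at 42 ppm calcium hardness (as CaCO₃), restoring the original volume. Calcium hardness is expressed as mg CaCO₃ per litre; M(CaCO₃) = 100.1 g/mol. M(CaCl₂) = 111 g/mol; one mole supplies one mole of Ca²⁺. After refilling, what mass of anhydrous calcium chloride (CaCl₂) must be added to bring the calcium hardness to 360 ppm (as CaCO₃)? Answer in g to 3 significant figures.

After draining 35% and refilling: 485 × 0.65 + 42 × 0.35 = 329.95 ppm.
Deficit to target: 360 − 329.95 = 30.05 mg/L.
As CaCO₃: 30.05 mg/L × 23,900 L = 718.2 g; ÷ 100.1 = 7.175 mol Ca²⁺.
Mass: 7.175 × 111 = 796.4 g.

796 g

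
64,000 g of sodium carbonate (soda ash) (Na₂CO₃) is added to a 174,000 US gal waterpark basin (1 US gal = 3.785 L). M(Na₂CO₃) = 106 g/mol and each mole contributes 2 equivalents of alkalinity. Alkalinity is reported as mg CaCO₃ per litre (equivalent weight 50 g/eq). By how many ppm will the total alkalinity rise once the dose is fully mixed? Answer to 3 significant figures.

Volume: 174,000 US gal × 3.785 L/gal = 658,590 L.
Moles of Na₂CO₃: 64,000 g ÷ 106 g/mol = 603.8 mol → 1208 eq of alkalinity.
As CaCO₃: 1208 eq × 50 g/eq = 60,380 g.
Rise: 60,380 g / 658,590 L × 1000 = 91.68 mg/L.

91.7 ppm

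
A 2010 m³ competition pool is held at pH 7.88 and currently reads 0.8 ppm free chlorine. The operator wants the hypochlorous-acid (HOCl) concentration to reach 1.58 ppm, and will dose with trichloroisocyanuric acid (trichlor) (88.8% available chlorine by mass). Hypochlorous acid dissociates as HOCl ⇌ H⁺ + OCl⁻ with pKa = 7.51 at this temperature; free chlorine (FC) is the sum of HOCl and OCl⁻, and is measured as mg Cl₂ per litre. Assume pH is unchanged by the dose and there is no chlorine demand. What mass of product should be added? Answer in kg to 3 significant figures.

10.1 kg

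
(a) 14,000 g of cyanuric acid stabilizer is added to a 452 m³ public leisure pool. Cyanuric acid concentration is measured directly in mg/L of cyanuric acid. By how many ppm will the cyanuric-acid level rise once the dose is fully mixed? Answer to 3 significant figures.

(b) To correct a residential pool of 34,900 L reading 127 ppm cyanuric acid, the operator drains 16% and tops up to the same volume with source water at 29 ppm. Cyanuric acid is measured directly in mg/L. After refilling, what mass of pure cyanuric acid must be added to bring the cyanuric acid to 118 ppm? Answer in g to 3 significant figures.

(a) 31.0 ppm; (b) 233 g

(a) Volume: 452 m³ = 452,000 L.
(a) Rise: 14,000 g / 452,000 L × 1000 = 30.97 mg/L.

(b) After draining 16% and refilling: 127 × 0.84 + 29 × 0.16 = 111.32 ppm.
(b) Deficit to target: 118 − 111.32 = 6.68 mg/L.
(b) Mass: 6.68 mg/L × 34,900 L = 233.1 g cyanuric acid.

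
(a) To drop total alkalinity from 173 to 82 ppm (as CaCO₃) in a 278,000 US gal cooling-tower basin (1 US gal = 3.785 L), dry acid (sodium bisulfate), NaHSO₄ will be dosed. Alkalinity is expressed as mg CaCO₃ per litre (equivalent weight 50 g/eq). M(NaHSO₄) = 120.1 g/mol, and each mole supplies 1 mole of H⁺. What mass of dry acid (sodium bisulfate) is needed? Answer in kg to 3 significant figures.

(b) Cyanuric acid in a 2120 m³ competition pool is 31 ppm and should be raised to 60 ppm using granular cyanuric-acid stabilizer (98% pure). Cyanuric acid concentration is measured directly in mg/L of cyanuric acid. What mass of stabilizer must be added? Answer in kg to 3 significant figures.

(a) Volume: 278,000 US gal × 3.785 L/gal = 1,052,230 L.
(a) Alkalinity to neutralize: (173 − 82) = 91 mg/L as CaCO₃ × 1,052,230 L = 95,750 g as CaCO₃.
(a) Equivalents of H⁺ required: 95,750 ÷ 50 g/eq = 1915 eq = 1915 mol NaHSO₄.
(a) Mass of NaHSO₄: 1915 × 120.1 = 230,000 g.

(b) Volume: 2120 m³ = 2,120,000 L.
(b) CYA to add: (60 − 31) = 29 mg/L × 2,120,000 L = 61,480 g cyanuric acid.
(b) At 98% purity: 61,480 / 0.98 = 62,730 g product.

(a) 230 kg; (b) 62.7 kg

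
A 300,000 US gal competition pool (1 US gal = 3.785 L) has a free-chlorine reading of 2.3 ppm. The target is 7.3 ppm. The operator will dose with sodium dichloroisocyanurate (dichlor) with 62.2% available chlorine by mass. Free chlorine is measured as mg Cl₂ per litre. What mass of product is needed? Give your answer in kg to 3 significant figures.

9.13 kg

Volume: 300,000 US gal × 3.785 L/gal = 1,135,500 L.
Chlorine deficit: 7.3 − 2.3 = 5 ppm = 5 mg/L as Cl₂.
Cl₂ equivalent needed: 5 mg/L × 1,135,500 L = 5,678,000 mg = 5678 g.
Product at 62.2% available chlorine: 5678 / 0.622 = 9128 g.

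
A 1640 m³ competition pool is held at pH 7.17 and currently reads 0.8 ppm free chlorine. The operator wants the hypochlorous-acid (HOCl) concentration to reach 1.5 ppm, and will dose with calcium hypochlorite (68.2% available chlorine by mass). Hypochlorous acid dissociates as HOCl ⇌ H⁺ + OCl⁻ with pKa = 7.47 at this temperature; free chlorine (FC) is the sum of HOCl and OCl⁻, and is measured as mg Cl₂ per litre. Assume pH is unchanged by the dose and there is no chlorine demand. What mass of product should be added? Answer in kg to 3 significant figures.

3.49 kg

Volume: 1640 m³ = 1,640,000 L.
[OCl⁻]/[HOCl] = 10^(pH − pKa) = 10^(7.17 − 7.47) = 0.5012; fraction as HOCl = 1/(1 + 0.5012) = 0.6661.
Free chlorine required for 1.5 ppm HOCl: 1.5 / 0.6661 = 2.252 ppm.
FC to add: 2.252 − 0.8 = 1.452 mg/L as Cl₂.
Cl₂ equivalent: 1.452 mg/L × 1,640,000 L = 2381 g.
Product at 68.2% available Cl: 2381 / 0.682 = 3491 g.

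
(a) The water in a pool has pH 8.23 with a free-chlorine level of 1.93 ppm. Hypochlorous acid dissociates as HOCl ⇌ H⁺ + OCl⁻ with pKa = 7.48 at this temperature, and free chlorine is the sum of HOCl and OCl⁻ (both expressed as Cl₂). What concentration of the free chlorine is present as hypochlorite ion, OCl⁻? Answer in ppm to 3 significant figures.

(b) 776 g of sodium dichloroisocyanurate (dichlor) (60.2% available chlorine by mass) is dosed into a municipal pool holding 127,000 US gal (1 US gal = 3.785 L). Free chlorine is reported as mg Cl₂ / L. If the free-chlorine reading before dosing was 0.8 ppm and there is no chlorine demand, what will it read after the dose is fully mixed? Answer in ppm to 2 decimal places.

(a) 1.64 ppm; (b) 1.77 ppm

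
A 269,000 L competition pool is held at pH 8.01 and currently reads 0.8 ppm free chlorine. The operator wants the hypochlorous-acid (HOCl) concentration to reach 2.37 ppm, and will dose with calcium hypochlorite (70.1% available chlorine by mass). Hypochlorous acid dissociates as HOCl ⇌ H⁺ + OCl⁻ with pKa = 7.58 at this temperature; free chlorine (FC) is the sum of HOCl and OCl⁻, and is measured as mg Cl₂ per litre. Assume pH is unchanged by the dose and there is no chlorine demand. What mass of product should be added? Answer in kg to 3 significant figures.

[OCl⁻]/[HOCl] = 10^(pH − pKa) = 10^(8.01 − 7.58) = 2.692; fraction as HOCl = 1/(1 + 2.692) = 0.2709.
Free chlorine required for 2.37 ppm HOCl: 2.37 / 0.2709 = 8.749 ppm.
FC to add: 8.749 − 0.8 = 7.949 mg/L as Cl₂.
Cl₂ equivalent: 7.949 mg/L × 269,000 L = 2138 g.
Product at 70.1% available Cl: 2138 / 0.701 = 3050 g.

3.05 kg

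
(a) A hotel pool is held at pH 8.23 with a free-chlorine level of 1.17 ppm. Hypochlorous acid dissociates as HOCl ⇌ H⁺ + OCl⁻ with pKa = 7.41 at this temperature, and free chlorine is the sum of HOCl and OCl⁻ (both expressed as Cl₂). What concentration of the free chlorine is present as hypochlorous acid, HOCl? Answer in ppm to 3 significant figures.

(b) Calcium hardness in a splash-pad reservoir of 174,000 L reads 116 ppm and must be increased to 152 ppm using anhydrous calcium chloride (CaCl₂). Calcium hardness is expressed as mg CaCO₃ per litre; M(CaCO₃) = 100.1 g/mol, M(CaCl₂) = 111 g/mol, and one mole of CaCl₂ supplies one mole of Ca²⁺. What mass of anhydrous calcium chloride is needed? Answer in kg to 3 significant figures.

(a) [OCl⁻]/[HOCl] = 10^(pH − pKa) = 10^(8.23 − 7.41) = 10^0.82 = 6.607.
(a) Fraction as HOCl = 1 / (1 + 6.607) = 0.1315.
(a) HOCl = 0.1315 × 1.17 ppm = 0.1538 ppm.

(b) Hardness to add: (152 − 116) = 36 mg/L as CaCO₃ × 174,000 L = 6264 g as CaCO₃.
(b) Moles of Ca²⁺ (1 mol Ca²⁺ ≡ 1 mol CaCO₃): 6264 / 100.1 g/mol = 62.58 mol.
(b) Mass of CaCl₂: 62.58 × 111 = 6946 g.

(a) 0.154 ppm; (b) 6.95 kg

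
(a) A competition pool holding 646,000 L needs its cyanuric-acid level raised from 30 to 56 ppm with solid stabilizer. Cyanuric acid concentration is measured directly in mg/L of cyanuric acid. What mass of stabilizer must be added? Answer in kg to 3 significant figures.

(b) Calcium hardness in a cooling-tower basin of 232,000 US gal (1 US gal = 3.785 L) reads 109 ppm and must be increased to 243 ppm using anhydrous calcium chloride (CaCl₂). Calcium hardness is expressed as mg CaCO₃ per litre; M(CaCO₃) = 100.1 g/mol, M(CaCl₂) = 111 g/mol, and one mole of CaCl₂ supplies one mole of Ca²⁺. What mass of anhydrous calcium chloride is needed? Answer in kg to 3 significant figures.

(a) 16.8 kg; (b) 130 kg

(a) CYA to add: (56 − 30) = 26 mg/L × 646,000 L = 16,800 g cyanuric acid.

(b) Volume: 232,000 US gal × 3.785 L/gal = 878,120 L.
(b) Hardness to add: (243 − 109) = 134 mg/L as CaCO₃ × 878,120 L = 117,700 g as CaCO₃.
(b) Moles of Ca²⁺ (1 mol Ca²⁺ ≡ 1 mol CaCO₃): 117,700 / 100.1 g/mol = 1176 mol.
(b) Mass of CaCl₂: 1176 × 111 = 130,500 g.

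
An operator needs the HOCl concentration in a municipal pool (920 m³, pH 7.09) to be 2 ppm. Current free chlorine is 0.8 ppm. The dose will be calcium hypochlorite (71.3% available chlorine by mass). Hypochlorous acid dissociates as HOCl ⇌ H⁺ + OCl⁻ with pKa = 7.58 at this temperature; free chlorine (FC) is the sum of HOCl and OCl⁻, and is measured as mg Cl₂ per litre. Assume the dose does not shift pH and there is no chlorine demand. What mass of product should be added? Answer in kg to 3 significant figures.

Volume: 920 m³ = 920,000 L.
[OCl⁻]/[HOCl] = 10^(pH − pKa) = 10^(7.09 − 7.58) = 0.3236; fraction as HOCl = 1/(1 + 0.3236) = 0.7555.
Free chlorine required for 2 ppm HOCl: 2 / 0.7555 = 2.647 ppm.
FC to add: 2.647 − 0.8 = 1.847 mg/L as Cl₂.
Cl₂ equivalent: 1.847 mg/L × 920,000 L = 1699 g.
Product at 71.3% available Cl: 1699 / 0.713 = 2383 g.

2.38 kg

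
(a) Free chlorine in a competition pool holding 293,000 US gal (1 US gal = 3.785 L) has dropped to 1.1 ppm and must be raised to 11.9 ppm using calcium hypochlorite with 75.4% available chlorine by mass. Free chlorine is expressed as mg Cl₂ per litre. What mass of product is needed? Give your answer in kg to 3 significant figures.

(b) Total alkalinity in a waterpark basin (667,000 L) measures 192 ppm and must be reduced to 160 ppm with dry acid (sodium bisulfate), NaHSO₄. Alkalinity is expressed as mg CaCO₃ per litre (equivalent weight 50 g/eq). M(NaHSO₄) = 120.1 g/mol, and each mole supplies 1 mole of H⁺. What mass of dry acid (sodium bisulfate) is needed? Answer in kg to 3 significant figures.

(a) 15.9 kg; (b) 51.3 kg

(a) Volume: 293,000 US gal × 3.785 L/gal = 1,109,005 L.
(a) Chlorine deficit: 11.9 − 1.1 = 10.8 ppm = 10.8 mg/L as Cl₂.
(a) Cl₂ equivalent needed: 10.8 mg/L × 1,109,005 L = 11,980,000 mg = 11,980 g.
(a) Product at 75.4% available chlorine: 11,980 / 0.754 = 15,880 g.

(b) Alkalinity to neutralize: (192 − 160) = 32 mg/L as CaCO₃ × 667,000 L = 21,340 g as CaCO₃.
(b) Equivalents of H⁺ required: 21,340 ÷ 50 g/eq = 426.9 eq = 426.9 mol NaHSO₄.
(b) Mass of NaHSO₄: 426.9 × 120.1 = 51,270 g.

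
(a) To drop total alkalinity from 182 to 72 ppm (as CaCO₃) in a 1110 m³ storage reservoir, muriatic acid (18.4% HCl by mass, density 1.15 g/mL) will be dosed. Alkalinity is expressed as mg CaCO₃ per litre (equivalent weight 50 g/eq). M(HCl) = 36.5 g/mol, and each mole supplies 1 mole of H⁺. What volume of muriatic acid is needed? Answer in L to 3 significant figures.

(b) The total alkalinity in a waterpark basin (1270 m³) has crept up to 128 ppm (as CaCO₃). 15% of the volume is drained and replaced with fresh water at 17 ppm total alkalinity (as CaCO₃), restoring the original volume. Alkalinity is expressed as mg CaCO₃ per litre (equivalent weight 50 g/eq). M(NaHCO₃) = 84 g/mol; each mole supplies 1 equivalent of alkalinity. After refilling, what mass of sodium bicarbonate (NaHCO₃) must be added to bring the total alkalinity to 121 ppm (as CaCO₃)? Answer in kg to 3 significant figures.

(a) 421 L; (b) 20.6 kg

(a) Volume: 1110 m³ = 1,110,000 L.
(a) Alkalinity to neutralize: (182 − 72) = 110 mg/L as CaCO₃ × 1,110,000 L = 122,100 g as CaCO₃.
(a) Equivalents of H⁺ required: 122,100 ÷ 50 g/eq = 2442 eq = 2442 mol HCl.
(a) Mass of HCl: 2442 × 36.5 = 89,130 g.
(a) Mass of 18.4% solution: 89,130 / 0.184 = 484,400 g.
(a) Volume: 484,400 g ÷ 1.15 g/mL = 421,200 mL.

(b) Volume: 1270 m³ = 1,270,000 L.
(b) After draining 15% and refilling: 128 × 0.85 + 17 × 0.15 = 111.35 ppm.
(b) Deficit to target: 121 − 111.35 = 9.65 mg/L.
(b) As CaCO₃: 9.65 mg/L × 1,270,000 L = 12,260 g; ÷ 50 g/eq ÷ 1 = 245.1 mol NaHCO₃.
(b) Mass: 245.1 × 84 = 20,590 g.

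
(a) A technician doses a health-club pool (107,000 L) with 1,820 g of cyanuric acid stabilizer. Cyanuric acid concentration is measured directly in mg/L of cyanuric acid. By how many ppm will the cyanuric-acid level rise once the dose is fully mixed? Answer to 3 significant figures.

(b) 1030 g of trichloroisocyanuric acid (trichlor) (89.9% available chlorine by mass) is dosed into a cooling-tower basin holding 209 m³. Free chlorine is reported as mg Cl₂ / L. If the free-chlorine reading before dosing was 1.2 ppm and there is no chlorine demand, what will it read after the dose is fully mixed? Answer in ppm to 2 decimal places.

(a) 17.0 ppm; (b) 5.63 ppm

(a) Rise: 1,820 g / 107,000 L × 1000 = 17.01 mg/L.

(b) Volume: 209 m³ = 209,000 L.
(b) Available chlorine delivered: 1030 g × 0.899 = 926 g as Cl₂.
(b) Concentration rise: 926 g / 209,000 L = 4.43 mg/L = 4.43 ppm.
(b) Final FC: 1.2 + 4.43 = 5.63 ppm.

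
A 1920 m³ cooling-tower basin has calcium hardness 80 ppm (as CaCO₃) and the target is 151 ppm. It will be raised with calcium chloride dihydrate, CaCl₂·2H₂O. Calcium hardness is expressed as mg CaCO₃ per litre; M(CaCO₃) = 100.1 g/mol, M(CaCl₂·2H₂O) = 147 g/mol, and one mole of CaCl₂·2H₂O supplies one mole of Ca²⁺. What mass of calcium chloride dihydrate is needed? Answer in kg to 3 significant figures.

200 kg

Volume: 1920 m³ = 1,920,000 L.
Hardness to add: (151 − 80) = 71 mg/L as CaCO₃ × 1,920,000 L = 136,300 g as CaCO₃.
Moles of Ca²⁺ (1 mol Ca²⁺ ≡ 1 mol CaCO₃): 136,300 / 100.1 g/mol = 1362 mol.
Mass of CaCl₂·2H₂O: 1362 × 147 = 200,200 g.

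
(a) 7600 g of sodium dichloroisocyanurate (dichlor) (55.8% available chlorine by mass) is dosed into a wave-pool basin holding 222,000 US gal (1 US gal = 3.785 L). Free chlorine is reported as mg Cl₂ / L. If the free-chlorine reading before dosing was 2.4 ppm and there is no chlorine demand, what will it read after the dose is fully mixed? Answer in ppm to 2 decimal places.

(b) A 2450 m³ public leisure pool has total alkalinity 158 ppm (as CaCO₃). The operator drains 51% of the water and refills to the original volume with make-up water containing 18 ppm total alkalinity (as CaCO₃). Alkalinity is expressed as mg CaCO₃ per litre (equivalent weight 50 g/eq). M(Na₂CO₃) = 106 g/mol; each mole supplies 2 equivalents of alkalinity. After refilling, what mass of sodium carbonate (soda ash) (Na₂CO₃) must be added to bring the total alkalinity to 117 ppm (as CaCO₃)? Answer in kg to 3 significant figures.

(a) Volume: 222,000 US gal × 3.785 L/gal = 840,270 L.
(a) Available chlorine delivered: 7600 g × 0.558 = 4241 g as Cl₂.
(a) Concentration rise: 4241 g / 840,270 L = 5.047 mg/L = 5.05 ppm.
(a) Final FC: 2.4 + 5.05 = 7.45 ppm.

(b) Volume: 2450 m³ = 2,450,000 L.
(b) After draining 51% and refilling: 158 × 0.49 + 18 × 0.51 = 86.6 ppm.
(b) Deficit to target: 117 − 86.6 = 30.4 mg/L.
(b) As CaCO₃: 30.4 mg/L × 2,450,000 L = 74,480 g; ÷ 50 g/eq ÷ 2 = 744.8 mol Na₂CO₃.
(b) Mass: 744.8 × 106 = 78,950 g.

(a) 7.45 ppm; (b) 78.9 kg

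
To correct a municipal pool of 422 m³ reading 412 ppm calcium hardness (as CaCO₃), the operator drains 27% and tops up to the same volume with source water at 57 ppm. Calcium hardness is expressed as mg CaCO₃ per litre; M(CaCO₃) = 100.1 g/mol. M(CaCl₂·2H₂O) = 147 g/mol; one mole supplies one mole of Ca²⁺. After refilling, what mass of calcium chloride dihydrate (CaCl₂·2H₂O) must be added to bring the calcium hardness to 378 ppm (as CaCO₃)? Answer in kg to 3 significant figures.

Volume: 422 m³ = 422,000 L.
After draining 27% and refilling: 412 × 0.73 + 57 × 0.27 = 316.15 ppm.
Deficit to target: 378 − 316.15 = 61.85 mg/L.
As CaCO₃: 61.85 mg/L × 422,000 L = 26,100 g; ÷ 100.1 = 260.7 mol Ca²⁺.
Mass: 260.7 × 147 = 38,330 g.

38.3 kg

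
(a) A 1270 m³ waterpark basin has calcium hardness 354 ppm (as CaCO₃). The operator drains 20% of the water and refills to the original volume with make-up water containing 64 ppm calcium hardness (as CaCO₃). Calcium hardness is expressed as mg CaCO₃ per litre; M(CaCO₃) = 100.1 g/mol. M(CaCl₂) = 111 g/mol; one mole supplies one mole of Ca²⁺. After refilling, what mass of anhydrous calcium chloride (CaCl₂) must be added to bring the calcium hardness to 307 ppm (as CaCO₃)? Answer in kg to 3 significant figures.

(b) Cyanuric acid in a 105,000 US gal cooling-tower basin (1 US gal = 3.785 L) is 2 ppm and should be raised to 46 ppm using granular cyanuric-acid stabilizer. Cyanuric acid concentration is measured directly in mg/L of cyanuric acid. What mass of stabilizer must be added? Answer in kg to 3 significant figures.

(a) 15.5 kg; (b) 17.5 kg

(a) Volume: 1270 m³ = 1,270,000 L.
(a) After draining 20% and refilling: 354 × 0.80 + 64 × 0.20 = 296 ppm.
(a) Deficit to target: 307 − 296 = 11 mg/L.
(a) As CaCO₃: 11 mg/L × 1,270,000 L = 13,970 g; ÷ 100.1 = 139.6 mol Ca²⁺.
(a) Mass: 139.6 × 111 = 15,490 g.

(b) Volume: 105,000 US gal × 3.785 L/gal = 397,425 L.
(b) CYA to add: (46 − 2) = 44 mg/L × 397,425 L = 17,490 g cyanuric acid.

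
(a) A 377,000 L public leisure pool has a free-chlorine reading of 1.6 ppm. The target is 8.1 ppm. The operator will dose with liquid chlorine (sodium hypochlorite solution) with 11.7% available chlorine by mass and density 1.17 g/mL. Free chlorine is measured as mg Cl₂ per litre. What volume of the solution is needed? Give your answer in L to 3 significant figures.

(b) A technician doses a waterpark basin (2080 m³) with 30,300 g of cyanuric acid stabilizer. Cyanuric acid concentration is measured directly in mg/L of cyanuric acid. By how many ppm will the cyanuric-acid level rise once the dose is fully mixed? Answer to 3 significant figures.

(a) 17.9 L; (b) 14.6 ppm

(a) Chlorine deficit: 8.1 − 1.6 = 6.5 ppm = 6.5 mg/L as Cl₂.
(a) Cl₂ equivalent needed: 6.5 mg/L × 377,000 L = 2,450,000 mg = 2450 g.
(a) Product at 11.7% available chlorine: 2450 / 0.117 = 20,940 g.
(a) Volume at density 1.17 g/mL: 20,940 g ÷ 1.17 g/mL = 17,900 mL.

(b) Volume: 2080 m³ = 2,080,000 L.
(b) Rise: 30,300 g / 2,080,000 L × 1000 = 14.57 mg/L.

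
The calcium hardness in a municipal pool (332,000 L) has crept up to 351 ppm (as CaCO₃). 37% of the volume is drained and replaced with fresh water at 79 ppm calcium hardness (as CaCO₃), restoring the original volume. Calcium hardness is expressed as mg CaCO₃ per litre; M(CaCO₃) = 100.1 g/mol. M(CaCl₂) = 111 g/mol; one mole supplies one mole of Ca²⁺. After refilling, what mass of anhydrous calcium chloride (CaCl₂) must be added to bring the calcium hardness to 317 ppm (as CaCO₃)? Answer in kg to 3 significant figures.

24.5 kg

After draining 37% and refilling: 351 × 0.63 + 79 × 0.37 = 250.36 ppm.
Deficit to target: 317 − 250.36 = 66.64 mg/L.
As CaCO₃: 66.64 mg/L × 332,000 L = 22,120 g; ÷ 100.1 = 221 mol Ca²⁺.
Mass: 221 × 111 = 24,530 g.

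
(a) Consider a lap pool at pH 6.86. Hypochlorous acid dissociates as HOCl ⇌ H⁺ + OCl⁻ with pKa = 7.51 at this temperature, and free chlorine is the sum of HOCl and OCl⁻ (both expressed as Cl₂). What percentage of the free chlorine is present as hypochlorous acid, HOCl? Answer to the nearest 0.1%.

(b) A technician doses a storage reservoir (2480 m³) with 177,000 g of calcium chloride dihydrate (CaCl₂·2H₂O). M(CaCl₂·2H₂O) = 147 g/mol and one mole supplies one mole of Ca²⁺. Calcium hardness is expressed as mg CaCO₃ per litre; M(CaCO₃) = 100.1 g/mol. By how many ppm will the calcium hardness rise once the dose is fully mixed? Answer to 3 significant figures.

(a) 81.7%; (b) 48.6 ppm

(a) [OCl⁻]/[HOCl] = 10^(pH − pKa) = 10^(6.86 − 7.51) = 10^-0.65 = 0.2239.
(a) Fraction as HOCl = 1 / (1 + 0.2239) = 0.8171.

(b) Volume: 2480 m³ = 2,480,000 L.
(b) Moles of Ca²⁺: 177,000 g ÷ 147 g/mol = 1204 mol.
(b) As CaCO₃: 1204 mol × 100.1 g/mol = 120,500 g.
(b) Rise: 120,500 g / 2,480,000 L × 1000 = 48.6 mg/L.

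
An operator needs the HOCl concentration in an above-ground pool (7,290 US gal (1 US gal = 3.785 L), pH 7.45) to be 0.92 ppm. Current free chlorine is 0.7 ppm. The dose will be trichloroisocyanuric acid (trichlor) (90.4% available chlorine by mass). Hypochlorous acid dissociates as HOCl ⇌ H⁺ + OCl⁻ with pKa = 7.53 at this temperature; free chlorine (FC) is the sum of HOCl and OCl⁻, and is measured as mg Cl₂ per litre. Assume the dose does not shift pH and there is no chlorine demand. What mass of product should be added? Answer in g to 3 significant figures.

Volume: 7,290 US gal × 3.785 L/gal = 27,593 L.
[OCl⁻]/[HOCl] = 10^(pH − pKa) = 10^(7.45 − 7.53) = 0.8318; fraction as HOCl = 1/(1 + 0.8318) = 0.5459.
Free chlorine required for 0.92 ppm HOCl: 0.92 / 0.5459 = 1.685 ppm.
FC to add: 1.685 − 0.7 = 0.9852 mg/L as Cl₂.
Cl₂ equivalent: 0.9852 mg/L × 27,593 L = 27.18 g.
Product at 90.4% available Cl: 27.18 / 0.904 = 30.07 g.

30.1 g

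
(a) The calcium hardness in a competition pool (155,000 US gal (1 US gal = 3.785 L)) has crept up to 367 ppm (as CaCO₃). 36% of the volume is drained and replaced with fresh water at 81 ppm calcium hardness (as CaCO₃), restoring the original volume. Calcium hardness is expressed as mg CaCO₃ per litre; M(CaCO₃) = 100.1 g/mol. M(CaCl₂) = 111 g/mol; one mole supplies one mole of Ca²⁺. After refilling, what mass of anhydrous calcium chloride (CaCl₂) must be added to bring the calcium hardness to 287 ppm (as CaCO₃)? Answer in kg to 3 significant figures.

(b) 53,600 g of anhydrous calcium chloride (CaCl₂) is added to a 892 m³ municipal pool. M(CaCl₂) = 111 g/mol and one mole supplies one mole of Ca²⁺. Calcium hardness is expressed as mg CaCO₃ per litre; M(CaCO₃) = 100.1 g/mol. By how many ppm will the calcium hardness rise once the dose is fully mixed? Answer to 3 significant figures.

(a) Volume: 155,000 US gal × 3.785 L/gal = 586,675 L.
(a) After draining 36% and refilling: 367 × 0.64 + 81 × 0.36 = 264.04 ppm.
(a) Deficit to target: 287 − 264.04 = 22.96 mg/L.
(a) As CaCO₃: 22.96 mg/L × 586,675 L = 13,470 g; ÷ 100.1 = 134.6 mol Ca²⁺.
(a) Mass: 134.6 × 111 = 14,940 g.

(b) Volume: 892 m³ = 892,000 L.
(b) Moles of Ca²⁺: 53,600 g ÷ 111 g/mol = 482.9 mol.
(b) As CaCO₃: 482.9 mol × 100.1 g/mol = 48,340 g.
(b) Rise: 48,340 g / 892,000 L × 1000 = 54.19 mg/L.

(a) 14.9 kg; (b) 54.2 ppm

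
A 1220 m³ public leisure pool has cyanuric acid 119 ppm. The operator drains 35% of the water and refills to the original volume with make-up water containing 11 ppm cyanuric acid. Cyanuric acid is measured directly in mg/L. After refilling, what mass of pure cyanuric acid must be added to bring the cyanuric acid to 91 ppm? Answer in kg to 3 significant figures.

12.0 kg

Volume: 1220 m³ = 1,220,000 L.
After draining 35% and refilling: 119 × 0.65 + 11 × 0.35 = 81.2 ppm.
Deficit to target: 91 − 81.2 = 9.8 mg/L.
Mass: 9.8 mg/L × 1,220,000 L = 11,960 g cyanuric acid.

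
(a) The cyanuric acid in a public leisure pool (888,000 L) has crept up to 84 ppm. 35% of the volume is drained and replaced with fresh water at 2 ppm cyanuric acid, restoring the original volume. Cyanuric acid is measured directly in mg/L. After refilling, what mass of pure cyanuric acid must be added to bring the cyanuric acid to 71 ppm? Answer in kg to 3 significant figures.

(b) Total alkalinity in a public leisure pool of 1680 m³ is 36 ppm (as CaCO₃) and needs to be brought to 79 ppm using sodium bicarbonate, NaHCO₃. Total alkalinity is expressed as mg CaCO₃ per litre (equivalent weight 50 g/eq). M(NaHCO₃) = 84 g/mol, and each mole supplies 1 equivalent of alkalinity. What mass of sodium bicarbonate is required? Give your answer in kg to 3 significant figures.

(a) 13.9 kg; (b) 121 kg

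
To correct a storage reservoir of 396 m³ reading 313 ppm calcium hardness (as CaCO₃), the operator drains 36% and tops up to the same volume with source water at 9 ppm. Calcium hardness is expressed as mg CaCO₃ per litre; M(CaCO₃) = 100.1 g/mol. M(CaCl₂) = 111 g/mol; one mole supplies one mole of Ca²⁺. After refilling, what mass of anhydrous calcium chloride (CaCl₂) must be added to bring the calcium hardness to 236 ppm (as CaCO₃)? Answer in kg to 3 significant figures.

Volume: 396 m³ = 396,000 L.
After draining 36% and refilling: 313 × 0.64 + 9 × 0.36 = 203.56 ppm.
Deficit to target: 236 − 203.56 = 32.44 mg/L.
As CaCO₃: 32.44 mg/L × 396,000 L = 12,850 g; ÷ 100.1 = 128.3 mol Ca²⁺.
Mass: 128.3 × 111 = 14,250 g.

14.2 kg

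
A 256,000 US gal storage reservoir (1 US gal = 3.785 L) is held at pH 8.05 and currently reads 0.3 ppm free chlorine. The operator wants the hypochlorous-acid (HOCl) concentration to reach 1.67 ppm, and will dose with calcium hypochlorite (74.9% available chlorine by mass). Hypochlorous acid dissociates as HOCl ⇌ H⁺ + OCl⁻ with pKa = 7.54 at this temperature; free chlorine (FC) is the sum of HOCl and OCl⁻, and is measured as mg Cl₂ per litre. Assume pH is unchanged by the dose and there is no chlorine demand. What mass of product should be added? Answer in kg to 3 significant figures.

8.76 kg

Volume: 256,000 US gal × 3.785 L/gal = 968,960 L.
[OCl⁻]/[HOCl] = 10^(pH − pKa) = 10^(8.05 − 7.54) = 3.236; fraction as HOCl = 1/(1 + 3.236) = 0.2361.
Free chlorine required for 1.67 ppm HOCl: 1.67 / 0.2361 = 7.074 ppm.
FC to add: 7.074 − 0.3 = 6.774 mg/L as Cl₂.
Cl₂ equivalent: 6.774 mg/L × 968,960 L = 6564 g.
Product at 74.9% available Cl: 6564 / 0.749 = 8763 g.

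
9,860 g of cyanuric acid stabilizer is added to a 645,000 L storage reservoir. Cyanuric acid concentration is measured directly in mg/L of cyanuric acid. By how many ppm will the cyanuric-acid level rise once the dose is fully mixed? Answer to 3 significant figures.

15.3 ppm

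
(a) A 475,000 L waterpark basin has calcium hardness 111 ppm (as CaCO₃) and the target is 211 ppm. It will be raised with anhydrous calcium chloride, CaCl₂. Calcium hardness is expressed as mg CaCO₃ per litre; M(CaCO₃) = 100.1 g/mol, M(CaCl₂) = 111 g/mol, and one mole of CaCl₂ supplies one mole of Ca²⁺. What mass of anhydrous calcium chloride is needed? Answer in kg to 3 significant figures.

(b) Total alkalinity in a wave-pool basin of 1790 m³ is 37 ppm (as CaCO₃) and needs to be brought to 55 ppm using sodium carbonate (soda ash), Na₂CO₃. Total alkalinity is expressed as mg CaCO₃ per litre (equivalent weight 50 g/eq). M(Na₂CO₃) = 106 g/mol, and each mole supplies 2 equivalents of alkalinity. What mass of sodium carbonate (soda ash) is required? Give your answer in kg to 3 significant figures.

(a) Hardness to add: (211 − 111) = 100 mg/L as CaCO₃ × 475,000 L = 47,500 g as CaCO₃.
(a) Moles of Ca²⁺ (1 mol Ca²⁺ ≡ 1 mol CaCO₃): 47,500 / 100.1 g/mol = 474.5 mol.
(a) Mass of CaCl₂: 474.5 × 111 = 52,670 g.

(b) Volume: 1790 m³ = 1,790,000 L.
(b) Alkalinity to add: (55 − 37) = 18 mg/L as CaCO₃ × 1,790,000 L = 32,220 g as CaCO₃.
(b) Equivalents: 32,220 g ÷ 50 g/eq = 644.4 eq.
(b) Each mole of Na₂CO₃ supplies 2 eq, so 644.4 / 2 = 322.2 mol.
(b) Mass: 322.2 mol × 106 g/mol = 34,150 g.

(a) 52.7 kg; (b) 34.2 kg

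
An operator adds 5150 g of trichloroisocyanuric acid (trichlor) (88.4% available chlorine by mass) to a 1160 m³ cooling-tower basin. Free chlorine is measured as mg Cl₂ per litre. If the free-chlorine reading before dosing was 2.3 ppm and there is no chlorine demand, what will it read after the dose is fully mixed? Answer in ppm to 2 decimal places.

Volume: 1160 m³ = 1,160,000 L.
Available chlorine delivered: 5150 g × 0.884 = 4553 g as Cl₂.
Concentration rise: 4553 g / 1,160,000 L = 3.925 mg/L = 3.92 ppm.
Final FC: 2.3 + 3.92 = 6.22 ppm.

6.22 ppm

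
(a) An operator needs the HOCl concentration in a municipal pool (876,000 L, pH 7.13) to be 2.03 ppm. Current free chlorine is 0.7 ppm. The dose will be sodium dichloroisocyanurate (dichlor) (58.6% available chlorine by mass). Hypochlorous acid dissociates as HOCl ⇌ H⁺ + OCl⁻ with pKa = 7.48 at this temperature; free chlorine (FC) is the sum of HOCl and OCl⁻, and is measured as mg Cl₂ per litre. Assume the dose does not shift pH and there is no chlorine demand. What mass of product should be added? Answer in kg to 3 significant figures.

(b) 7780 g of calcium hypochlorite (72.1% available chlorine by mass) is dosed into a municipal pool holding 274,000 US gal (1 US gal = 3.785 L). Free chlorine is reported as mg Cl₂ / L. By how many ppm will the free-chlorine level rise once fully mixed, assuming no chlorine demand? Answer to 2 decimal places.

(a) 3.34 kg; (b) 5.41 ppm

(a) [OCl⁻]/[HOCl] = 10^(pH − pKa) = 10^(7.13 − 7.48) = 0.4467; fraction as HOCl = 1/(1 + 0.4467) = 0.6912.
(a) Free chlorine required for 2.03 ppm HOCl: 2.03 / 0.6912 = 2.937 ppm.
(a) FC to add: 2.937 − 0.7 = 2.237 mg/L as Cl₂.
(a) Cl₂ equivalent: 2.237 mg/L × 876,000 L = 1959 g.
(a) Product at 58.6% available Cl: 1959 / 0.586 = 3344 g.

(b) Volume: 274,000 US gal × 3.785 L/gal = 1,037,090 L.
(b) Available chlorine delivered: 7780 g × 0.721 = 5609 g as Cl₂.
(b) Concentration rise: 5609 g / 1,037,090 L = 5.409 mg/L = 5.41 ppm.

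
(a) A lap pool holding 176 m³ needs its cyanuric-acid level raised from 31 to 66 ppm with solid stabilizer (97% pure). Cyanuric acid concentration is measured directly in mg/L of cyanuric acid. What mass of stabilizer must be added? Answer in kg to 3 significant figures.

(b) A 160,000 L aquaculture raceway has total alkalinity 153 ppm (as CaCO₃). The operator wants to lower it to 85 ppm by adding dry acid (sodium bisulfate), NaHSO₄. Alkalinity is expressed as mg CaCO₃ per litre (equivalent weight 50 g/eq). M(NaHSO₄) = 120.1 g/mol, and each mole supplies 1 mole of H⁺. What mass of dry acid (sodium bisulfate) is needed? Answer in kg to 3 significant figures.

(a) Volume: 176 m³ = 176,000 L.
(a) CYA to add: (66 − 31) = 35 mg/L × 176,000 L = 6160 g cyanuric acid.
(a) At 97% purity: 6160 / 0.97 = 6351 g product.

(b) Alkalinity to neutralize: (153 − 85) = 68 mg/L as CaCO₃ × 160,000 L = 10,880 g as CaCO₃.
(b) Equivalents of H⁺ required: 10,880 ÷ 50 g/eq = 217.6 eq = 217.6 mol NaHSO₄.
(b) Mass of NaHSO₄: 217.6 × 120.1 = 26,130 g.

(a) 6.35 kg; (b) 26.1 kg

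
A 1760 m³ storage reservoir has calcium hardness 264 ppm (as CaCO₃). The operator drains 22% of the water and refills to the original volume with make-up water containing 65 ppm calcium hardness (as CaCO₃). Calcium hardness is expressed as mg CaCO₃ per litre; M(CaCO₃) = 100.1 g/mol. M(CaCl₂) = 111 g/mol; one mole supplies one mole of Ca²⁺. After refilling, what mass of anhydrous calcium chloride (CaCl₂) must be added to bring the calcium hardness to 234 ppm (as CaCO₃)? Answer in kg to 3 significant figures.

26.9 kg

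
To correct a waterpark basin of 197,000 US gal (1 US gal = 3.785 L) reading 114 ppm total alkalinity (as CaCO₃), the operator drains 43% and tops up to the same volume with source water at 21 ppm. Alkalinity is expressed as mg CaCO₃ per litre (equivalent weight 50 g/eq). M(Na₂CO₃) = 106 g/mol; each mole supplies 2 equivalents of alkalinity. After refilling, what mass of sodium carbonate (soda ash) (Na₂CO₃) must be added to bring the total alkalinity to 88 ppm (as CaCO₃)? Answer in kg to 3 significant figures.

Volume: 197,000 US gal × 3.785 L/gal = 745,645 L.
After draining 43% and refilling: 114 × 0.57 + 21 × 0.43 = 74.01 ppm.
Deficit to target: 88 − 74.01 = 13.99 mg/L.
As CaCO₃: 13.99 mg/L × 745,645 L = 10,430 g; ÷ 50 g/eq ÷ 2 = 104.3 mol Na₂CO₃.
Mass: 104.3 × 106 = 11,060 g.

11.1 kg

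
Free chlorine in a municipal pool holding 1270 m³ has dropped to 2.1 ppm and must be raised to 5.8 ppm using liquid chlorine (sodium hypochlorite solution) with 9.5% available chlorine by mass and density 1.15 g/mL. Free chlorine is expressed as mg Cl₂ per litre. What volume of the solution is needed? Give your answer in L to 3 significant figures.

Volume: 1270 m³ = 1,270,000 L.
Chlorine deficit: 5.8 − 2.1 = 3.7 ppm = 3.7 mg/L as Cl₂.
Cl₂ equivalent needed: 3.7 mg/L × 1,270,000 L = 4,699,000 mg = 4699 g.
Product at 9.5% available chlorine: 4699 / 0.095 = 49,460 g.
Volume at density 1.15 g/mL: 49,460 g ÷ 1.15 g/mL = 43,010 mL.

43.0 L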